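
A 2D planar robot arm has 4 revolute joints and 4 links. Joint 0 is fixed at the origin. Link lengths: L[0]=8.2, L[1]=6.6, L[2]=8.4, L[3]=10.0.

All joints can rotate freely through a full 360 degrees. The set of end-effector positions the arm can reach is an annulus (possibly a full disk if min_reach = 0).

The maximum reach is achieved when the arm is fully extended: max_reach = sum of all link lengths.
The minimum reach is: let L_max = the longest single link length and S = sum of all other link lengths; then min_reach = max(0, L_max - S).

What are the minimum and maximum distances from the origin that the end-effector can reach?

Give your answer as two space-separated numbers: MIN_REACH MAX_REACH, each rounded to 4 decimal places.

Answer: 0.0000 33.2000

Derivation:
Link lengths: [8.2, 6.6, 8.4, 10.0]
max_reach = 8.2 + 6.6 + 8.4 + 10 = 33.2
L_max = max([8.2, 6.6, 8.4, 10.0]) = 10
S (sum of others) = 33.2 - 10 = 23.2
min_reach = max(0, 10 - 23.2) = max(0, -13.2) = 0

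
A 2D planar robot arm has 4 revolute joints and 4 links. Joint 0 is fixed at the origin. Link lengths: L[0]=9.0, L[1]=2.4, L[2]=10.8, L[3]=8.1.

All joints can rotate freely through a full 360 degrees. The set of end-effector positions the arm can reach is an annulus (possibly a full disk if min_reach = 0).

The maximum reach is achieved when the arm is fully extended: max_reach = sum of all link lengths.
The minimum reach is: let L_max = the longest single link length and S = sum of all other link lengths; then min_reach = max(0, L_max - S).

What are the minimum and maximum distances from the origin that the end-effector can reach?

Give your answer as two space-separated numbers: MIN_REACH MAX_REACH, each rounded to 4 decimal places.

Link lengths: [9.0, 2.4, 10.8, 8.1]
max_reach = 9 + 2.4 + 10.8 + 8.1 = 30.3
L_max = max([9.0, 2.4, 10.8, 8.1]) = 10.8
S (sum of others) = 30.3 - 10.8 = 19.5
min_reach = max(0, 10.8 - 19.5) = max(0, -8.7) = 0

Answer: 0.0000 30.3000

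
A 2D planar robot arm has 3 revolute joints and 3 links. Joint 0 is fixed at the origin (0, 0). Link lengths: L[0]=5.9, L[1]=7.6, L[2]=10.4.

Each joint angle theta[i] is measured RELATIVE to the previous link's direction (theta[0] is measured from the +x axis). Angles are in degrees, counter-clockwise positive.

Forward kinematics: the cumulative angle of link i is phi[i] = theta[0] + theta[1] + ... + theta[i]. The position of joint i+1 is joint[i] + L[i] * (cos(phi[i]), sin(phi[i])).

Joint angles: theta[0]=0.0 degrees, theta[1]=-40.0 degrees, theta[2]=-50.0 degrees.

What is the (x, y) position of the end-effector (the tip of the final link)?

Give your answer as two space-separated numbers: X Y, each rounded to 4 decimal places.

Answer: 11.7219 -15.2852

Derivation:
joint[0] = (0.0000, 0.0000)  (base)
link 0: phi[0] = 0 = 0 deg
  cos(0 deg) = 1.0000, sin(0 deg) = 0.0000
  joint[1] = (0.0000, 0.0000) + 5.9 * (1.0000, 0.0000) = (0.0000 + 5.9000, 0.0000 + 0.0000) = (5.9000, 0.0000)
link 1: phi[1] = 0 + -40 = -40 deg
  cos(-40 deg) = 0.7660, sin(-40 deg) = -0.6428
  joint[2] = (5.9000, 0.0000) + 7.6 * (0.7660, -0.6428) = (5.9000 + 5.8219, 0.0000 + -4.8852) = (11.7219, -4.8852)
link 2: phi[2] = 0 + -40 + -50 = -90 deg
  cos(-90 deg) = 0.0000, sin(-90 deg) = -1.0000
  joint[3] = (11.7219, -4.8852) + 10.4 * (0.0000, -1.0000) = (11.7219 + 0.0000, -4.8852 + -10.4000) = (11.7219, -15.2852)
End effector: (11.7219, -15.2852)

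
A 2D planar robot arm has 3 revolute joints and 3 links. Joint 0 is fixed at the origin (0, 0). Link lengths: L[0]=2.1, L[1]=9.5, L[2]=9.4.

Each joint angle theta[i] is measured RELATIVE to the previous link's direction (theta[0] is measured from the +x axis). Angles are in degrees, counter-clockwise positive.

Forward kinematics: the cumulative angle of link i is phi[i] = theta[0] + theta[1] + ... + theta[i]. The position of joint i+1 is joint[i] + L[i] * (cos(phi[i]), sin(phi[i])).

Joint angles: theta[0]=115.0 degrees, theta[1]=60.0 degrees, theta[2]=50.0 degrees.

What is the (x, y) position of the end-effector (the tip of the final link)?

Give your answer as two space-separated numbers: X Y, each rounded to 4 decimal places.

joint[0] = (0.0000, 0.0000)  (base)
link 0: phi[0] = 115 = 115 deg
  cos(115 deg) = -0.4226, sin(115 deg) = 0.9063
  joint[1] = (0.0000, 0.0000) + 2.1 * (-0.4226, 0.9063) = (0.0000 + -0.8875, 0.0000 + 1.9032) = (-0.8875, 1.9032)
link 1: phi[1] = 115 + 60 = 175 deg
  cos(175 deg) = -0.9962, sin(175 deg) = 0.0872
  joint[2] = (-0.8875, 1.9032) + 9.5 * (-0.9962, 0.0872) = (-0.8875 + -9.4638, 1.9032 + 0.8280) = (-10.3513, 2.7312)
link 2: phi[2] = 115 + 60 + 50 = 225 deg
  cos(225 deg) = -0.7071, sin(225 deg) = -0.7071
  joint[3] = (-10.3513, 2.7312) + 9.4 * (-0.7071, -0.7071) = (-10.3513 + -6.6468, 2.7312 + -6.6468) = (-16.9982, -3.9156)
End effector: (-16.9982, -3.9156)

Answer: -16.9982 -3.9156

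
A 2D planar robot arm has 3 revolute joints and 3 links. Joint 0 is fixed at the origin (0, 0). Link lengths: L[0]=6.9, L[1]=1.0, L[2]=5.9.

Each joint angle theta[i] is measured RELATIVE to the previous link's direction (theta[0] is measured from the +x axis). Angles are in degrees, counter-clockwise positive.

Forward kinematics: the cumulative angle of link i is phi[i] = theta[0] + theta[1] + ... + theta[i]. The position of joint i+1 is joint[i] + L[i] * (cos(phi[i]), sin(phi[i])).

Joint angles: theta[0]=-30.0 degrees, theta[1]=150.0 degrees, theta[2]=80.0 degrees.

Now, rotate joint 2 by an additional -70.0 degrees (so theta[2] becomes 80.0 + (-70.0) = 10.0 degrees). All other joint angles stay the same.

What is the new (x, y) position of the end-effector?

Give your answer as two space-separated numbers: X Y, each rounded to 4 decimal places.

joint[0] = (0.0000, 0.0000)  (base)
link 0: phi[0] = -30 = -30 deg
  cos(-30 deg) = 0.8660, sin(-30 deg) = -0.5000
  joint[1] = (0.0000, 0.0000) + 6.9 * (0.8660, -0.5000) = (0.0000 + 5.9756, 0.0000 + -3.4500) = (5.9756, -3.4500)
link 1: phi[1] = -30 + 150 = 120 deg
  cos(120 deg) = -0.5000, sin(120 deg) = 0.8660
  joint[2] = (5.9756, -3.4500) + 1 * (-0.5000, 0.8660) = (5.9756 + -0.5000, -3.4500 + 0.8660) = (5.4756, -2.5840)
link 2: phi[2] = -30 + 150 + 10 = 130 deg
  cos(130 deg) = -0.6428, sin(130 deg) = 0.7660
  joint[3] = (5.4756, -2.5840) + 5.9 * (-0.6428, 0.7660) = (5.4756 + -3.7924, -2.5840 + 4.5197) = (1.6831, 1.9357)
End effector: (1.6831, 1.9357)

Answer: 1.6831 1.9357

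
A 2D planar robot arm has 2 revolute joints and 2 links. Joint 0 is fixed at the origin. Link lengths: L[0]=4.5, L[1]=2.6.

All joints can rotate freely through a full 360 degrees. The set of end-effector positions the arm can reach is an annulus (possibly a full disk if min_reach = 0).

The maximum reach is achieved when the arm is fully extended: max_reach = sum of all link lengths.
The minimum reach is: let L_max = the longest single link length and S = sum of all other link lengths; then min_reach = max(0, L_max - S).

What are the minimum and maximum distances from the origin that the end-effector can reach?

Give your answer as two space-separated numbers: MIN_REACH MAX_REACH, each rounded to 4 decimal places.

Answer: 1.9000 7.1000

Derivation:
Link lengths: [4.5, 2.6]
max_reach = 4.5 + 2.6 = 7.1
L_max = max([4.5, 2.6]) = 4.5
S (sum of others) = 7.1 - 4.5 = 2.6
min_reach = max(0, 4.5 - 2.6) = max(0, 1.9) = 1.9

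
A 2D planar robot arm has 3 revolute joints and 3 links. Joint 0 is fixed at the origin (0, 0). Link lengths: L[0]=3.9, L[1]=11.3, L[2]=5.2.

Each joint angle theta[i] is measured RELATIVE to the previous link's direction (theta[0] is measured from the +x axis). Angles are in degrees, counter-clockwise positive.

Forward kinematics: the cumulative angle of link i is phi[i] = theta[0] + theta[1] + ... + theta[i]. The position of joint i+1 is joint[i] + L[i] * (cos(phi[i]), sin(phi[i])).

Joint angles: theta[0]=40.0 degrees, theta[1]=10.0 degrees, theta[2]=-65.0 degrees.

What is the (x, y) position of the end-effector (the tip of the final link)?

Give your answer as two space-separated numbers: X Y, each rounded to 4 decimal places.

Answer: 15.2739 9.8173

Derivation:
joint[0] = (0.0000, 0.0000)  (base)
link 0: phi[0] = 40 = 40 deg
  cos(40 deg) = 0.7660, sin(40 deg) = 0.6428
  joint[1] = (0.0000, 0.0000) + 3.9 * (0.7660, 0.6428) = (0.0000 + 2.9876, 0.0000 + 2.5069) = (2.9876, 2.5069)
link 1: phi[1] = 40 + 10 = 50 deg
  cos(50 deg) = 0.6428, sin(50 deg) = 0.7660
  joint[2] = (2.9876, 2.5069) + 11.3 * (0.6428, 0.7660) = (2.9876 + 7.2635, 2.5069 + 8.6563) = (10.2511, 11.1632)
link 2: phi[2] = 40 + 10 + -65 = -15 deg
  cos(-15 deg) = 0.9659, sin(-15 deg) = -0.2588
  joint[3] = (10.2511, 11.1632) + 5.2 * (0.9659, -0.2588) = (10.2511 + 5.0228, 11.1632 + -1.3459) = (15.2739, 9.8173)
End effector: (15.2739, 9.8173)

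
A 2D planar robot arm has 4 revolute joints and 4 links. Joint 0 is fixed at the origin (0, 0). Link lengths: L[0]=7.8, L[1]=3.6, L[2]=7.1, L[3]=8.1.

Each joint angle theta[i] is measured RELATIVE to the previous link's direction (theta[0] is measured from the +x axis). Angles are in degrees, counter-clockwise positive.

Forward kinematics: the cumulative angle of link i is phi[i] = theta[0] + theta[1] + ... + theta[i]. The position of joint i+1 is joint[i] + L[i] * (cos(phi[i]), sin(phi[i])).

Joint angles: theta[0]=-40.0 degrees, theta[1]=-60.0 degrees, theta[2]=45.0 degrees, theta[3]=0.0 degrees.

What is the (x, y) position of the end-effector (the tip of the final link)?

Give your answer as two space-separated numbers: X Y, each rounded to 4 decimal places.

Answer: 14.0684 -21.0102

Derivation:
joint[0] = (0.0000, 0.0000)  (base)
link 0: phi[0] = -40 = -40 deg
  cos(-40 deg) = 0.7660, sin(-40 deg) = -0.6428
  joint[1] = (0.0000, 0.0000) + 7.8 * (0.7660, -0.6428) = (0.0000 + 5.9751, 0.0000 + -5.0137) = (5.9751, -5.0137)
link 1: phi[1] = -40 + -60 = -100 deg
  cos(-100 deg) = -0.1736, sin(-100 deg) = -0.9848
  joint[2] = (5.9751, -5.0137) + 3.6 * (-0.1736, -0.9848) = (5.9751 + -0.6251, -5.0137 + -3.5453) = (5.3500, -8.5591)
link 2: phi[2] = -40 + -60 + 45 = -55 deg
  cos(-55 deg) = 0.5736, sin(-55 deg) = -0.8192
  joint[3] = (5.3500, -8.5591) + 7.1 * (0.5736, -0.8192) = (5.3500 + 4.0724, -8.5591 + -5.8160) = (9.4224, -14.3750)
link 3: phi[3] = -40 + -60 + 45 + 0 = -55 deg
  cos(-55 deg) = 0.5736, sin(-55 deg) = -0.8192
  joint[4] = (9.4224, -14.3750) + 8.1 * (0.5736, -0.8192) = (9.4224 + 4.6460, -14.3750 + -6.6351) = (14.0684, -21.0102)
End effector: (14.0684, -21.0102)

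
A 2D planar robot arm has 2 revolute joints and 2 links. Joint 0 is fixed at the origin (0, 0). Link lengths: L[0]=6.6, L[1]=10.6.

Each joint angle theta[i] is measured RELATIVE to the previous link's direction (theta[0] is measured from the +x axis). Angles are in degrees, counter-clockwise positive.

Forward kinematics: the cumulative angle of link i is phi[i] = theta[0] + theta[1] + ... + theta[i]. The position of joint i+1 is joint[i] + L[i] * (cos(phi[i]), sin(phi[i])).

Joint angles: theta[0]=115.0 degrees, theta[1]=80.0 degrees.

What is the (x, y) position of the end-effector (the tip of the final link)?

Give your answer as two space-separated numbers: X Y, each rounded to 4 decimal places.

joint[0] = (0.0000, 0.0000)  (base)
link 0: phi[0] = 115 = 115 deg
  cos(115 deg) = -0.4226, sin(115 deg) = 0.9063
  joint[1] = (0.0000, 0.0000) + 6.6 * (-0.4226, 0.9063) = (0.0000 + -2.7893, 0.0000 + 5.9816) = (-2.7893, 5.9816)
link 1: phi[1] = 115 + 80 = 195 deg
  cos(195 deg) = -0.9659, sin(195 deg) = -0.2588
  joint[2] = (-2.7893, 5.9816) + 10.6 * (-0.9659, -0.2588) = (-2.7893 + -10.2388, 5.9816 + -2.7435) = (-13.0281, 3.2381)
End effector: (-13.0281, 3.2381)

Answer: -13.0281 3.2381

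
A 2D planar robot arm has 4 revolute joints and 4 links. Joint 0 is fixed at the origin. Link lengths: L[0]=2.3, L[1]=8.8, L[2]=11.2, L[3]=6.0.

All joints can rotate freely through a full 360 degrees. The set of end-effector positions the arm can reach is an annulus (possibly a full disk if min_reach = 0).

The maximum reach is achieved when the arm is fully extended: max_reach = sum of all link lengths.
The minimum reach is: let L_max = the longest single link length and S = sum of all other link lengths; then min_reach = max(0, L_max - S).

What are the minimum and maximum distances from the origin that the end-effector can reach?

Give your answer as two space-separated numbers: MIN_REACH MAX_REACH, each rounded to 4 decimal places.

Link lengths: [2.3, 8.8, 11.2, 6.0]
max_reach = 2.3 + 8.8 + 11.2 + 6 = 28.3
L_max = max([2.3, 8.8, 11.2, 6.0]) = 11.2
S (sum of others) = 28.3 - 11.2 = 17.1
min_reach = max(0, 11.2 - 17.1) = max(0, -5.9) = 0

Answer: 0.0000 28.3000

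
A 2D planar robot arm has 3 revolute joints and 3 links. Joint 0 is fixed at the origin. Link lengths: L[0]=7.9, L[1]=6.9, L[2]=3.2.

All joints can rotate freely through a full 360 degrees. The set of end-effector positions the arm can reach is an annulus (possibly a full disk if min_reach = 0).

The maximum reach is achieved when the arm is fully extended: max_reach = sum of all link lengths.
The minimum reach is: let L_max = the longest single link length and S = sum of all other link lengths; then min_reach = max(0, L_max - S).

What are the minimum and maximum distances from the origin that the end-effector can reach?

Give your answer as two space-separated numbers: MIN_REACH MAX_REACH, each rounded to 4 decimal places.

Answer: 0.0000 18.0000

Derivation:
Link lengths: [7.9, 6.9, 3.2]
max_reach = 7.9 + 6.9 + 3.2 = 18
L_max = max([7.9, 6.9, 3.2]) = 7.9
S (sum of others) = 18 - 7.9 = 10.1
min_reach = max(0, 7.9 - 10.1) = max(0, -2.2) = 0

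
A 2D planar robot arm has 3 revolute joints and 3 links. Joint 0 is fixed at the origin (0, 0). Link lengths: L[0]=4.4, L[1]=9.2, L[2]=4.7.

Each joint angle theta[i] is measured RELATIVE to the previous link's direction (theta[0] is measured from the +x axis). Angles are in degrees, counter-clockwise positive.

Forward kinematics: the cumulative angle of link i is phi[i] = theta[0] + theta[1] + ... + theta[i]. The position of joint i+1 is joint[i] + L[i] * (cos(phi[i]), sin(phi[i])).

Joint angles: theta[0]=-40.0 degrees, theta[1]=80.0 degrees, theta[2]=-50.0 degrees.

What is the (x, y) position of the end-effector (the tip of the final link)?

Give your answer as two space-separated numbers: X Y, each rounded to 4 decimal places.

Answer: 15.0468 2.2692

Derivation:
joint[0] = (0.0000, 0.0000)  (base)
link 0: phi[0] = -40 = -40 deg
  cos(-40 deg) = 0.7660, sin(-40 deg) = -0.6428
  joint[1] = (0.0000, 0.0000) + 4.4 * (0.7660, -0.6428) = (0.0000 + 3.3706, 0.0000 + -2.8283) = (3.3706, -2.8283)
link 1: phi[1] = -40 + 80 = 40 deg
  cos(40 deg) = 0.7660, sin(40 deg) = 0.6428
  joint[2] = (3.3706, -2.8283) + 9.2 * (0.7660, 0.6428) = (3.3706 + 7.0476, -2.8283 + 5.9136) = (10.4182, 3.0854)
link 2: phi[2] = -40 + 80 + -50 = -10 deg
  cos(-10 deg) = 0.9848, sin(-10 deg) = -0.1736
  joint[3] = (10.4182, 3.0854) + 4.7 * (0.9848, -0.1736) = (10.4182 + 4.6286, 3.0854 + -0.8161) = (15.0468, 2.2692)
End effector: (15.0468, 2.2692)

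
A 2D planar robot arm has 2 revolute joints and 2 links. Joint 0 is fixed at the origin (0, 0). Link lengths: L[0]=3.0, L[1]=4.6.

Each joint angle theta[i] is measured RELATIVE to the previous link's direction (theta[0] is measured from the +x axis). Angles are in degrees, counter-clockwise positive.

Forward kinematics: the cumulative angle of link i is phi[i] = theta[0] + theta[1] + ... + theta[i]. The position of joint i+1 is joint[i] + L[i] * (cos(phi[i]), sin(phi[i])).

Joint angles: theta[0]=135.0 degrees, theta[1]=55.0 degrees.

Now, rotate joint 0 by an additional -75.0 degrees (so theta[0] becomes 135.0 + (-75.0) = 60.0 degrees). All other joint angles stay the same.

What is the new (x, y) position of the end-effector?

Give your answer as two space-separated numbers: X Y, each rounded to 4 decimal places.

Answer: -0.4440 6.7671

Derivation:
joint[0] = (0.0000, 0.0000)  (base)
link 0: phi[0] = 60 = 60 deg
  cos(60 deg) = 0.5000, sin(60 deg) = 0.8660
  joint[1] = (0.0000, 0.0000) + 3 * (0.5000, 0.8660) = (0.0000 + 1.5000, 0.0000 + 2.5981) = (1.5000, 2.5981)
link 1: phi[1] = 60 + 55 = 115 deg
  cos(115 deg) = -0.4226, sin(115 deg) = 0.9063
  joint[2] = (1.5000, 2.5981) + 4.6 * (-0.4226, 0.9063) = (1.5000 + -1.9440, 2.5981 + 4.1690) = (-0.4440, 6.7671)
End effector: (-0.4440, 6.7671)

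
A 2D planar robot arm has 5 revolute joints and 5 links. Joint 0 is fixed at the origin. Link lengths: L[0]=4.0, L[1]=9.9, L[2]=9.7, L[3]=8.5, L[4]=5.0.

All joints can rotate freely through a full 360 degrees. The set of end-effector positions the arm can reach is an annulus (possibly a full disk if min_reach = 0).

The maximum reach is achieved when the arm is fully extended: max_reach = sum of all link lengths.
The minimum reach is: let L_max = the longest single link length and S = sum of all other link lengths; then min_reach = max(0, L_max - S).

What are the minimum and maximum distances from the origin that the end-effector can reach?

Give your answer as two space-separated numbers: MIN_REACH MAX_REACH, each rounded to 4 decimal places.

Answer: 0.0000 37.1000

Derivation:
Link lengths: [4.0, 9.9, 9.7, 8.5, 5.0]
max_reach = 4 + 9.9 + 9.7 + 8.5 + 5 = 37.1
L_max = max([4.0, 9.9, 9.7, 8.5, 5.0]) = 9.9
S (sum of others) = 37.1 - 9.9 = 27.2
min_reach = max(0, 9.9 - 27.2) = max(0, -17.3) = 0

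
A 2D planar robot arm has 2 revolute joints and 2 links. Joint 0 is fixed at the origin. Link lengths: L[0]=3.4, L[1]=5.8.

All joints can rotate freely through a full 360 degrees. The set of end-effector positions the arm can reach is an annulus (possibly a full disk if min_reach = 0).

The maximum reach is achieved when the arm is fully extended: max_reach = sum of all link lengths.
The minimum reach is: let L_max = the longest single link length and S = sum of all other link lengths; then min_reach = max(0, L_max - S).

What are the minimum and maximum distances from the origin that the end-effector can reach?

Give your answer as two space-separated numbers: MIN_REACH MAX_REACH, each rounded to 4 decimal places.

Link lengths: [3.4, 5.8]
max_reach = 3.4 + 5.8 = 9.2
L_max = max([3.4, 5.8]) = 5.8
S (sum of others) = 9.2 - 5.8 = 3.4
min_reach = max(0, 5.8 - 3.4) = max(0, 2.4) = 2.4

Answer: 2.4000 9.2000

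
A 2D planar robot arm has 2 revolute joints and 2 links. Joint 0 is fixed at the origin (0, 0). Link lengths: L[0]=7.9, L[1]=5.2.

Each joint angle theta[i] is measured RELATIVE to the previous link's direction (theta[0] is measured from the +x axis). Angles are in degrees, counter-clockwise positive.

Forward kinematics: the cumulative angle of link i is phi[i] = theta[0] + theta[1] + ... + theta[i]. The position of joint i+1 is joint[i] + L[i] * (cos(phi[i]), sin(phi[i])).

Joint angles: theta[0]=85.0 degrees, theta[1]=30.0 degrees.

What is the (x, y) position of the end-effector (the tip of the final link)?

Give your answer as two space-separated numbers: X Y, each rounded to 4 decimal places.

joint[0] = (0.0000, 0.0000)  (base)
link 0: phi[0] = 85 = 85 deg
  cos(85 deg) = 0.0872, sin(85 deg) = 0.9962
  joint[1] = (0.0000, 0.0000) + 7.9 * (0.0872, 0.9962) = (0.0000 + 0.6885, 0.0000 + 7.8699) = (0.6885, 7.8699)
link 1: phi[1] = 85 + 30 = 115 deg
  cos(115 deg) = -0.4226, sin(115 deg) = 0.9063
  joint[2] = (0.6885, 7.8699) + 5.2 * (-0.4226, 0.9063) = (0.6885 + -2.1976, 7.8699 + 4.7128) = (-1.5091, 12.5827)
End effector: (-1.5091, 12.5827)

Answer: -1.5091 12.5827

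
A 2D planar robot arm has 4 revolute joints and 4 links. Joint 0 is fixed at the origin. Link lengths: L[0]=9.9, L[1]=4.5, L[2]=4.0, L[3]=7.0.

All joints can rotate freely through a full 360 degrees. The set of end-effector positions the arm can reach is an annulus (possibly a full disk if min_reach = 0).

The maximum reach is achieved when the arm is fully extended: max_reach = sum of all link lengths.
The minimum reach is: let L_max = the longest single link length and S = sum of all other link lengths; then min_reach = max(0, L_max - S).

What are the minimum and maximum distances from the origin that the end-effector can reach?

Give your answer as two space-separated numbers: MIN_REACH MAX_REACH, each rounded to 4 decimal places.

Link lengths: [9.9, 4.5, 4.0, 7.0]
max_reach = 9.9 + 4.5 + 4 + 7 = 25.4
L_max = max([9.9, 4.5, 4.0, 7.0]) = 9.9
S (sum of others) = 25.4 - 9.9 = 15.5
min_reach = max(0, 9.9 - 15.5) = max(0, -5.6) = 0

Answer: 0.0000 25.4000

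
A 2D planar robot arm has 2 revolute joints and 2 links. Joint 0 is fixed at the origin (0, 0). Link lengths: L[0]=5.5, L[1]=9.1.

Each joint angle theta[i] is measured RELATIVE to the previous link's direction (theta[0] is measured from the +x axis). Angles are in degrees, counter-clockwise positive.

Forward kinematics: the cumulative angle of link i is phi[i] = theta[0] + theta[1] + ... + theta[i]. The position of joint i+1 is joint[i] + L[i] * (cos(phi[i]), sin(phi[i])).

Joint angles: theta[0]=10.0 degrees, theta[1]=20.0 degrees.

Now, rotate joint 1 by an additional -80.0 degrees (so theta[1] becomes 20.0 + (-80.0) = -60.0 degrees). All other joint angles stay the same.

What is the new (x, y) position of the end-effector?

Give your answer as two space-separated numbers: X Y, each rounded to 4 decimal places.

Answer: 11.2658 -6.0159

Derivation:
joint[0] = (0.0000, 0.0000)  (base)
link 0: phi[0] = 10 = 10 deg
  cos(10 deg) = 0.9848, sin(10 deg) = 0.1736
  joint[1] = (0.0000, 0.0000) + 5.5 * (0.9848, 0.1736) = (0.0000 + 5.4164, 0.0000 + 0.9551) = (5.4164, 0.9551)
link 1: phi[1] = 10 + -60 = -50 deg
  cos(-50 deg) = 0.6428, sin(-50 deg) = -0.7660
  joint[2] = (5.4164, 0.9551) + 9.1 * (0.6428, -0.7660) = (5.4164 + 5.8494, 0.9551 + -6.9710) = (11.2658, -6.0159)
End effector: (11.2658, -6.0159)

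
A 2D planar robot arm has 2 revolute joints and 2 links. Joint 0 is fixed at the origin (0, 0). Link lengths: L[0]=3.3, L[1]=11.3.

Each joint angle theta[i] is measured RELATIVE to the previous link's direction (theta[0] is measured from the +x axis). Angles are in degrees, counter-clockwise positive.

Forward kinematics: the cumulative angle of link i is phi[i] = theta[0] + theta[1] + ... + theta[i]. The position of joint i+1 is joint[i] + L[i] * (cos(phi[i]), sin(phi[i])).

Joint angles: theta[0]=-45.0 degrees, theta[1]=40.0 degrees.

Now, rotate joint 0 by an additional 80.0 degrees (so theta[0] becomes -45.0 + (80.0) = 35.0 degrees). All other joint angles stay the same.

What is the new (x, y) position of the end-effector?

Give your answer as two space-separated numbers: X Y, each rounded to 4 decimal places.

Answer: 5.6279 12.8078

Derivation:
joint[0] = (0.0000, 0.0000)  (base)
link 0: phi[0] = 35 = 35 deg
  cos(35 deg) = 0.8192, sin(35 deg) = 0.5736
  joint[1] = (0.0000, 0.0000) + 3.3 * (0.8192, 0.5736) = (0.0000 + 2.7032, 0.0000 + 1.8928) = (2.7032, 1.8928)
link 1: phi[1] = 35 + 40 = 75 deg
  cos(75 deg) = 0.2588, sin(75 deg) = 0.9659
  joint[2] = (2.7032, 1.8928) + 11.3 * (0.2588, 0.9659) = (2.7032 + 2.9247, 1.8928 + 10.9150) = (5.6279, 12.8078)
End effector: (5.6279, 12.8078)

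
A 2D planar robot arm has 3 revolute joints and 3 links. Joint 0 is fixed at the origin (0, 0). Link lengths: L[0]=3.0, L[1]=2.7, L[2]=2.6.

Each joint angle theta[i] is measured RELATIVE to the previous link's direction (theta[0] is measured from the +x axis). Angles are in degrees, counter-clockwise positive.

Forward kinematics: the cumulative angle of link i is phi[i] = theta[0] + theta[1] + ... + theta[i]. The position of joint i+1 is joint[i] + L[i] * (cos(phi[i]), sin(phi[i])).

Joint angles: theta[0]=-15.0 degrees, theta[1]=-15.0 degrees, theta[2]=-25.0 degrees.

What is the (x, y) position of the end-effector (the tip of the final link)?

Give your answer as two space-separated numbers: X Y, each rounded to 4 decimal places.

joint[0] = (0.0000, 0.0000)  (base)
link 0: phi[0] = -15 = -15 deg
  cos(-15 deg) = 0.9659, sin(-15 deg) = -0.2588
  joint[1] = (0.0000, 0.0000) + 3 * (0.9659, -0.2588) = (0.0000 + 2.8978, 0.0000 + -0.7765) = (2.8978, -0.7765)
link 1: phi[1] = -15 + -15 = -30 deg
  cos(-30 deg) = 0.8660, sin(-30 deg) = -0.5000
  joint[2] = (2.8978, -0.7765) + 2.7 * (0.8660, -0.5000) = (2.8978 + 2.3383, -0.7765 + -1.3500) = (5.2360, -2.1265)
link 2: phi[2] = -15 + -15 + -25 = -55 deg
  cos(-55 deg) = 0.5736, sin(-55 deg) = -0.8192
  joint[3] = (5.2360, -2.1265) + 2.6 * (0.5736, -0.8192) = (5.2360 + 1.4913, -2.1265 + -2.1298) = (6.7273, -4.2563)
End effector: (6.7273, -4.2563)

Answer: 6.7273 -4.2563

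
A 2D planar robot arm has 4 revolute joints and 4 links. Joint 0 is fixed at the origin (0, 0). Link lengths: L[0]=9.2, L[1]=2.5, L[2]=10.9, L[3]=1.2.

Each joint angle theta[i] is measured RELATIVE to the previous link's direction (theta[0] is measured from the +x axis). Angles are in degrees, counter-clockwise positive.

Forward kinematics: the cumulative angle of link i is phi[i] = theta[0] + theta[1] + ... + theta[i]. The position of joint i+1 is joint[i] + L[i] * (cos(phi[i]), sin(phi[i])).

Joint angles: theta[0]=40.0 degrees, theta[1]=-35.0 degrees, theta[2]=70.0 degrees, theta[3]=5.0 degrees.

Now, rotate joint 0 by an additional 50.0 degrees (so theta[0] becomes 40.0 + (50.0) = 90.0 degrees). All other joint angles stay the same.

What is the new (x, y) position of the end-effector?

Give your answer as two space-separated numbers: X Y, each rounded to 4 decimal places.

joint[0] = (0.0000, 0.0000)  (base)
link 0: phi[0] = 90 = 90 deg
  cos(90 deg) = 0.0000, sin(90 deg) = 1.0000
  joint[1] = (0.0000, 0.0000) + 9.2 * (0.0000, 1.0000) = (0.0000 + 0.0000, 0.0000 + 9.2000) = (0.0000, 9.2000)
link 1: phi[1] = 90 + -35 = 55 deg
  cos(55 deg) = 0.5736, sin(55 deg) = 0.8192
  joint[2] = (0.0000, 9.2000) + 2.5 * (0.5736, 0.8192) = (0.0000 + 1.4339, 9.2000 + 2.0479) = (1.4339, 11.2479)
link 2: phi[2] = 90 + -35 + 70 = 125 deg
  cos(125 deg) = -0.5736, sin(125 deg) = 0.8192
  joint[3] = (1.4339, 11.2479) + 10.9 * (-0.5736, 0.8192) = (1.4339 + -6.2520, 11.2479 + 8.9288) = (-4.8180, 20.1766)
link 3: phi[3] = 90 + -35 + 70 + 5 = 130 deg
  cos(130 deg) = -0.6428, sin(130 deg) = 0.7660
  joint[4] = (-4.8180, 20.1766) + 1.2 * (-0.6428, 0.7660) = (-4.8180 + -0.7713, 20.1766 + 0.9193) = (-5.5894, 21.0959)
End effector: (-5.5894, 21.0959)

Answer: -5.5894 21.0959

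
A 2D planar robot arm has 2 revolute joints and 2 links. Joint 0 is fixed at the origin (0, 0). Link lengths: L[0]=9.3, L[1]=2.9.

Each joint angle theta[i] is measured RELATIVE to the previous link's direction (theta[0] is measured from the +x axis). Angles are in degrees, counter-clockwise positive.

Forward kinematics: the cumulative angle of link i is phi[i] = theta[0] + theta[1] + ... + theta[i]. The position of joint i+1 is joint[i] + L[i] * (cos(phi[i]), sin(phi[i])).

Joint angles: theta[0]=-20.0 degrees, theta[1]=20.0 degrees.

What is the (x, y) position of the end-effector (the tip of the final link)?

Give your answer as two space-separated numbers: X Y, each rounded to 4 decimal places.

joint[0] = (0.0000, 0.0000)  (base)
link 0: phi[0] = -20 = -20 deg
  cos(-20 deg) = 0.9397, sin(-20 deg) = -0.3420
  joint[1] = (0.0000, 0.0000) + 9.3 * (0.9397, -0.3420) = (0.0000 + 8.7391, 0.0000 + -3.1808) = (8.7391, -3.1808)
link 1: phi[1] = -20 + 20 = 0 deg
  cos(0 deg) = 1.0000, sin(0 deg) = 0.0000
  joint[2] = (8.7391, -3.1808) + 2.9 * (1.0000, 0.0000) = (8.7391 + 2.9000, -3.1808 + 0.0000) = (11.6391, -3.1808)
End effector: (11.6391, -3.1808)

Answer: 11.6391 -3.1808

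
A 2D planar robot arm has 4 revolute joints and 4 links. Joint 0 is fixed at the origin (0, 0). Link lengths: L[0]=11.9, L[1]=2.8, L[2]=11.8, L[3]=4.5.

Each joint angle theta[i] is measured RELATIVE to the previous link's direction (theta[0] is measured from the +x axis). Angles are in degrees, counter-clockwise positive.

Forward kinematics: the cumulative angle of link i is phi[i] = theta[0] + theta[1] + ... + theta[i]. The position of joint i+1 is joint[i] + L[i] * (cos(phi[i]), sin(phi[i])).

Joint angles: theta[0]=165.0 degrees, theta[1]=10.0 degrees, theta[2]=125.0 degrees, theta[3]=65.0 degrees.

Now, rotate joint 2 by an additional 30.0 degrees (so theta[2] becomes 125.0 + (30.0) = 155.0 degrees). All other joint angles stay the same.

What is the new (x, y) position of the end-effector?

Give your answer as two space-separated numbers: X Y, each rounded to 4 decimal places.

joint[0] = (0.0000, 0.0000)  (base)
link 0: phi[0] = 165 = 165 deg
  cos(165 deg) = -0.9659, sin(165 deg) = 0.2588
  joint[1] = (0.0000, 0.0000) + 11.9 * (-0.9659, 0.2588) = (0.0000 + -11.4945, 0.0000 + 3.0799) = (-11.4945, 3.0799)
link 1: phi[1] = 165 + 10 = 175 deg
  cos(175 deg) = -0.9962, sin(175 deg) = 0.0872
  joint[2] = (-11.4945, 3.0799) + 2.8 * (-0.9962, 0.0872) = (-11.4945 + -2.7893, 3.0799 + 0.2440) = (-14.2839, 3.3240)
link 2: phi[2] = 165 + 10 + 155 = 330 deg
  cos(330 deg) = 0.8660, sin(330 deg) = -0.5000
  joint[3] = (-14.2839, 3.3240) + 11.8 * (0.8660, -0.5000) = (-14.2839 + 10.2191, 3.3240 + -5.9000) = (-4.0648, -2.5760)
link 3: phi[3] = 165 + 10 + 155 + 65 = 395 deg
  cos(395 deg) = 0.8192, sin(395 deg) = 0.5736
  joint[4] = (-4.0648, -2.5760) + 4.5 * (0.8192, 0.5736) = (-4.0648 + 3.6862, -2.5760 + 2.5811) = (-0.3786, 0.0051)
End effector: (-0.3786, 0.0051)

Answer: -0.3786 0.0051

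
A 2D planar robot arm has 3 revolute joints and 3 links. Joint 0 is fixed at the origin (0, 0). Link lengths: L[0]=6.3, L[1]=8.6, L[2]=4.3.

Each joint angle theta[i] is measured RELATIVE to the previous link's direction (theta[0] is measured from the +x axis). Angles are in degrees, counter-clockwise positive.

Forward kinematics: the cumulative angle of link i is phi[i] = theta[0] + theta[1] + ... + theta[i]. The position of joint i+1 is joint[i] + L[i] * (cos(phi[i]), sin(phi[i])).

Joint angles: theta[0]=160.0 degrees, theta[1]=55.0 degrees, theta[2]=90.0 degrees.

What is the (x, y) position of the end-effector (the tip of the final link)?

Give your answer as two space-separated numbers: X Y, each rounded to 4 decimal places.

joint[0] = (0.0000, 0.0000)  (base)
link 0: phi[0] = 160 = 160 deg
  cos(160 deg) = -0.9397, sin(160 deg) = 0.3420
  joint[1] = (0.0000, 0.0000) + 6.3 * (-0.9397, 0.3420) = (0.0000 + -5.9201, 0.0000 + 2.1547) = (-5.9201, 2.1547)
link 1: phi[1] = 160 + 55 = 215 deg
  cos(215 deg) = -0.8192, sin(215 deg) = -0.5736
  joint[2] = (-5.9201, 2.1547) + 8.6 * (-0.8192, -0.5736) = (-5.9201 + -7.0447, 2.1547 + -4.9328) = (-12.9648, -2.7780)
link 2: phi[2] = 160 + 55 + 90 = 305 deg
  cos(305 deg) = 0.5736, sin(305 deg) = -0.8192
  joint[3] = (-12.9648, -2.7780) + 4.3 * (0.5736, -0.8192) = (-12.9648 + 2.4664, -2.7780 + -3.5224) = (-10.4984, -6.3004)
End effector: (-10.4984, -6.3004)

Answer: -10.4984 -6.3004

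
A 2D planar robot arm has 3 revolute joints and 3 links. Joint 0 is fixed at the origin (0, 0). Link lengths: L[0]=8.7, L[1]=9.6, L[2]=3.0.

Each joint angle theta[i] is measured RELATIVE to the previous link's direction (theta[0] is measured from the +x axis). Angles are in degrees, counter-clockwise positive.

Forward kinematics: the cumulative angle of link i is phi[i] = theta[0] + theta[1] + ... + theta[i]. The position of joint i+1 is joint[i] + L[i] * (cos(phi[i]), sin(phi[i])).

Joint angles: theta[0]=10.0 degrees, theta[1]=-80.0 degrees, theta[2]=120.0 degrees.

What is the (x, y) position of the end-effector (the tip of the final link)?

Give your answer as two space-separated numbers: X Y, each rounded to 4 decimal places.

joint[0] = (0.0000, 0.0000)  (base)
link 0: phi[0] = 10 = 10 deg
  cos(10 deg) = 0.9848, sin(10 deg) = 0.1736
  joint[1] = (0.0000, 0.0000) + 8.7 * (0.9848, 0.1736) = (0.0000 + 8.5678, 0.0000 + 1.5107) = (8.5678, 1.5107)
link 1: phi[1] = 10 + -80 = -70 deg
  cos(-70 deg) = 0.3420, sin(-70 deg) = -0.9397
  joint[2] = (8.5678, 1.5107) + 9.6 * (0.3420, -0.9397) = (8.5678 + 3.2834, 1.5107 + -9.0210) = (11.8512, -7.5103)
link 2: phi[2] = 10 + -80 + 120 = 50 deg
  cos(50 deg) = 0.6428, sin(50 deg) = 0.7660
  joint[3] = (11.8512, -7.5103) + 3 * (0.6428, 0.7660) = (11.8512 + 1.9284, -7.5103 + 2.2981) = (13.7796, -5.2122)
End effector: (13.7796, -5.2122)

Answer: 13.7796 -5.2122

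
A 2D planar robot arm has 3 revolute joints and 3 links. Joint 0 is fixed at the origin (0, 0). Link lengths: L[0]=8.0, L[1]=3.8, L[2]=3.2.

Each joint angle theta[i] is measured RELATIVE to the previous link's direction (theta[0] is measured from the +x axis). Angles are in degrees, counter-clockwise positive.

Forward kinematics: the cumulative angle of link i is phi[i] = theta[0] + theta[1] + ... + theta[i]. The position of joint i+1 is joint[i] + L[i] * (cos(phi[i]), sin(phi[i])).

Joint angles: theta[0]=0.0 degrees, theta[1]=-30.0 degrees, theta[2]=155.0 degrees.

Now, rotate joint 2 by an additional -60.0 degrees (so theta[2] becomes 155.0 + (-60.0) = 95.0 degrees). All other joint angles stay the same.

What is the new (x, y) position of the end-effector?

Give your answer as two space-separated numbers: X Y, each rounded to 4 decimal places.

joint[0] = (0.0000, 0.0000)  (base)
link 0: phi[0] = 0 = 0 deg
  cos(0 deg) = 1.0000, sin(0 deg) = 0.0000
  joint[1] = (0.0000, 0.0000) + 8 * (1.0000, 0.0000) = (0.0000 + 8.0000, 0.0000 + 0.0000) = (8.0000, 0.0000)
link 1: phi[1] = 0 + -30 = -30 deg
  cos(-30 deg) = 0.8660, sin(-30 deg) = -0.5000
  joint[2] = (8.0000, 0.0000) + 3.8 * (0.8660, -0.5000) = (8.0000 + 3.2909, 0.0000 + -1.9000) = (11.2909, -1.9000)
link 2: phi[2] = 0 + -30 + 95 = 65 deg
  cos(65 deg) = 0.4226, sin(65 deg) = 0.9063
  joint[3] = (11.2909, -1.9000) + 3.2 * (0.4226, 0.9063) = (11.2909 + 1.3524, -1.9000 + 2.9002) = (12.6433, 1.0002)
End effector: (12.6433, 1.0002)

Answer: 12.6433 1.0002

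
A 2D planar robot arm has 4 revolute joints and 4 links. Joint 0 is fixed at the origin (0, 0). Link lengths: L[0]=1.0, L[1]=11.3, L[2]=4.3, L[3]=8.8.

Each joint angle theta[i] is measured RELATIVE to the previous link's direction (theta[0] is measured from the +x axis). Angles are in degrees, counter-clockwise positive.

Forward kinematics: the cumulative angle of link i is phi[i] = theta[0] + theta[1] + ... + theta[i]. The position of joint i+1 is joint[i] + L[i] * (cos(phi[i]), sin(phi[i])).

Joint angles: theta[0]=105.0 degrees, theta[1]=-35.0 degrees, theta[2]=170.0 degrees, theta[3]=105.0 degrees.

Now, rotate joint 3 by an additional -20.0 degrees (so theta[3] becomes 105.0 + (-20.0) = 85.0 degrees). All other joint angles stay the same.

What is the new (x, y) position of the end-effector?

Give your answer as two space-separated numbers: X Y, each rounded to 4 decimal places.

Answer: 8.6645 2.8131

Derivation:
joint[0] = (0.0000, 0.0000)  (base)
link 0: phi[0] = 105 = 105 deg
  cos(105 deg) = -0.2588, sin(105 deg) = 0.9659
  joint[1] = (0.0000, 0.0000) + 1 * (-0.2588, 0.9659) = (0.0000 + -0.2588, 0.0000 + 0.9659) = (-0.2588, 0.9659)
link 1: phi[1] = 105 + -35 = 70 deg
  cos(70 deg) = 0.3420, sin(70 deg) = 0.9397
  joint[2] = (-0.2588, 0.9659) + 11.3 * (0.3420, 0.9397) = (-0.2588 + 3.8648, 0.9659 + 10.6185) = (3.6060, 11.5845)
link 2: phi[2] = 105 + -35 + 170 = 240 deg
  cos(240 deg) = -0.5000, sin(240 deg) = -0.8660
  joint[3] = (3.6060, 11.5845) + 4.3 * (-0.5000, -0.8660) = (3.6060 + -2.1500, 11.5845 + -3.7239) = (1.4560, 7.8605)
link 3: phi[3] = 105 + -35 + 170 + 85 = 325 deg
  cos(325 deg) = 0.8192, sin(325 deg) = -0.5736
  joint[4] = (1.4560, 7.8605) + 8.8 * (0.8192, -0.5736) = (1.4560 + 7.2085, 7.8605 + -5.0475) = (8.6645, 2.8131)
End effector: (8.6645, 2.8131)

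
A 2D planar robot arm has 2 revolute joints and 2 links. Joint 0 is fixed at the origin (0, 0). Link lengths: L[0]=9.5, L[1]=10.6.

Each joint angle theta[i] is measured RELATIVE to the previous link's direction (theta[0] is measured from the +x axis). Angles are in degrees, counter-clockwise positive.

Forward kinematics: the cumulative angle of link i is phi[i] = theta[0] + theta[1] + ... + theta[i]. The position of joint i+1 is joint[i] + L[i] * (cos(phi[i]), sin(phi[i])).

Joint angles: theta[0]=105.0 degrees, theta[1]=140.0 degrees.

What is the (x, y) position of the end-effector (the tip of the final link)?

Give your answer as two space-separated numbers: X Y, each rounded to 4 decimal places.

Answer: -6.9385 -0.4306

Derivation:
joint[0] = (0.0000, 0.0000)  (base)
link 0: phi[0] = 105 = 105 deg
  cos(105 deg) = -0.2588, sin(105 deg) = 0.9659
  joint[1] = (0.0000, 0.0000) + 9.5 * (-0.2588, 0.9659) = (0.0000 + -2.4588, 0.0000 + 9.1763) = (-2.4588, 9.1763)
link 1: phi[1] = 105 + 140 = 245 deg
  cos(245 deg) = -0.4226, sin(245 deg) = -0.9063
  joint[2] = (-2.4588, 9.1763) + 10.6 * (-0.4226, -0.9063) = (-2.4588 + -4.4798, 9.1763 + -9.6069) = (-6.9385, -0.4306)
End effector: (-6.9385, -0.4306)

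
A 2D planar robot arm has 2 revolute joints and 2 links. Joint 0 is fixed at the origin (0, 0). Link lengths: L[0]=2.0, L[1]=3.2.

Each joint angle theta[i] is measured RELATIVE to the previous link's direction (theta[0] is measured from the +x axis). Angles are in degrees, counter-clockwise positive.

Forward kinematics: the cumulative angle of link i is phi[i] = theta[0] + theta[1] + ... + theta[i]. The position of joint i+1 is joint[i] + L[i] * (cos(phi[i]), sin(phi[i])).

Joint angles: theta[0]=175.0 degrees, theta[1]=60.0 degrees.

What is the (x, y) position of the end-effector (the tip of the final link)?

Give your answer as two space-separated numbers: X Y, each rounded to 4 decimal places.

Answer: -3.8278 -2.4470

Derivation:
joint[0] = (0.0000, 0.0000)  (base)
link 0: phi[0] = 175 = 175 deg
  cos(175 deg) = -0.9962, sin(175 deg) = 0.0872
  joint[1] = (0.0000, 0.0000) + 2 * (-0.9962, 0.0872) = (0.0000 + -1.9924, 0.0000 + 0.1743) = (-1.9924, 0.1743)
link 1: phi[1] = 175 + 60 = 235 deg
  cos(235 deg) = -0.5736, sin(235 deg) = -0.8192
  joint[2] = (-1.9924, 0.1743) + 3.2 * (-0.5736, -0.8192) = (-1.9924 + -1.8354, 0.1743 + -2.6213) = (-3.8278, -2.4470)
End effector: (-3.8278, -2.4470)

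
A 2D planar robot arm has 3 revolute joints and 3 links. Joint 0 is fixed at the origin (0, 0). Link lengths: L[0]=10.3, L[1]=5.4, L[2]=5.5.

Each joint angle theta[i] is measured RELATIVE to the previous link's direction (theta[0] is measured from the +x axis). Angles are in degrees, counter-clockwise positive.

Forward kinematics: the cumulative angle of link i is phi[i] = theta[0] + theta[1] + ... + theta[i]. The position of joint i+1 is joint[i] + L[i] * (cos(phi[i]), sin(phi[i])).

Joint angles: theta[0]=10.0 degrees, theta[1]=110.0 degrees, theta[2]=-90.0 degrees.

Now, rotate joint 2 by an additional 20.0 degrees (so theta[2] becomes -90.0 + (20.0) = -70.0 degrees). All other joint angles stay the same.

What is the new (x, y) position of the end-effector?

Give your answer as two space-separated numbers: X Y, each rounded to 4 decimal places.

Answer: 10.9789 10.6784

Derivation:
joint[0] = (0.0000, 0.0000)  (base)
link 0: phi[0] = 10 = 10 deg
  cos(10 deg) = 0.9848, sin(10 deg) = 0.1736
  joint[1] = (0.0000, 0.0000) + 10.3 * (0.9848, 0.1736) = (0.0000 + 10.1435, 0.0000 + 1.7886) = (10.1435, 1.7886)
link 1: phi[1] = 10 + 110 = 120 deg
  cos(120 deg) = -0.5000, sin(120 deg) = 0.8660
  joint[2] = (10.1435, 1.7886) + 5.4 * (-0.5000, 0.8660) = (10.1435 + -2.7000, 1.7886 + 4.6765) = (7.4435, 6.4651)
link 2: phi[2] = 10 + 110 + -70 = 50 deg
  cos(50 deg) = 0.6428, sin(50 deg) = 0.7660
  joint[3] = (7.4435, 6.4651) + 5.5 * (0.6428, 0.7660) = (7.4435 + 3.5353, 6.4651 + 4.2132) = (10.9789, 10.6784)
End effector: (10.9789, 10.6784)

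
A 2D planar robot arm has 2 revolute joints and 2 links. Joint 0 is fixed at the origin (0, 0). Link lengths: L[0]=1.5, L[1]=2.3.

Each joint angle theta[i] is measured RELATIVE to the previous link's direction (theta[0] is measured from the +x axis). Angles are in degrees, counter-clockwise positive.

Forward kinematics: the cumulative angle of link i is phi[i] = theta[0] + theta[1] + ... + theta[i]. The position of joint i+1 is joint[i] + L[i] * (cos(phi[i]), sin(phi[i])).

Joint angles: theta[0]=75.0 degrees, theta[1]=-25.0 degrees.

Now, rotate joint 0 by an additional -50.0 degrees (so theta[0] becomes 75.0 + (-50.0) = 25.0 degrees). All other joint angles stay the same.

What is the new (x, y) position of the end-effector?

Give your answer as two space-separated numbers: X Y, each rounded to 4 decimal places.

Answer: 3.6595 0.6339

Derivation:
joint[0] = (0.0000, 0.0000)  (base)
link 0: phi[0] = 25 = 25 deg
  cos(25 deg) = 0.9063, sin(25 deg) = 0.4226
  joint[1] = (0.0000, 0.0000) + 1.5 * (0.9063, 0.4226) = (0.0000 + 1.3595, 0.0000 + 0.6339) = (1.3595, 0.6339)
link 1: phi[1] = 25 + -25 = 0 deg
  cos(0 deg) = 1.0000, sin(0 deg) = 0.0000
  joint[2] = (1.3595, 0.6339) + 2.3 * (1.0000, 0.0000) = (1.3595 + 2.3000, 0.6339 + 0.0000) = (3.6595, 0.6339)
End effector: (3.6595, 0.6339)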